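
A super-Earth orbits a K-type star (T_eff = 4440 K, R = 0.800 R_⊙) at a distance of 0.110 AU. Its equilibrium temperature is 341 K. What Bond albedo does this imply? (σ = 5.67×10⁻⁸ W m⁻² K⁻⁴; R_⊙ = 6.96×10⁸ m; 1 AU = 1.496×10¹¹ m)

A ≈ 0.88

R_⋆ = 0.800 × 6.96×10⁸ = 5.57×10⁸ m.
d = 0.110 AU = 1.65×10¹⁰ m.
L = 4πR_⋆²σT_⋆⁴ = 4π(5.57×10⁸)² × 5.67×10⁻⁸ × (4440)⁴ = 8.58×10²⁵ W.
S = L/(4πd²) = 2.52×10⁴ W m⁻².
From T_eq⁴ = S(1−A)/(4σ): 1−A = 4σT_eq⁴/S.
1−A = 4 × 5.67×10⁻⁸ × (341)⁴ / 2.52×10⁴ = 0.122.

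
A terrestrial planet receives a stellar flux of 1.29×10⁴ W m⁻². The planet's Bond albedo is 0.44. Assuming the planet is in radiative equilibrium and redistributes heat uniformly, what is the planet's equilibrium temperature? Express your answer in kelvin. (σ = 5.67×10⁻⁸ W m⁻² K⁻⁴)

Energy balance: absorbed = emitted ⇒ πR²·S(1−A) = 4πR²·σT_eq⁴, so T_eq⁴ = S(1−A)/(4σ).
T_eq = [1.29×10⁴ × 0.56 / (4 × 5.67×10⁻⁸)]^(1/4) = (3.19×10¹⁰)^(1/4) = 422 K.

T_eq ≈ 422 K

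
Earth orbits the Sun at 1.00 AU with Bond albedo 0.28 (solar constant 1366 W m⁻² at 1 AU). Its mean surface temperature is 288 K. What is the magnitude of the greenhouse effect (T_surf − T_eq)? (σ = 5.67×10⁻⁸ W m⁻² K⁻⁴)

ΔT ≈ 31.4 K

S = 1366/1.00² = 1366 W m⁻².
T_eq = [S(1−A)/(4σ)]^(1/4) = [1366×0.72/(4×5.67×10⁻⁸)]^(1/4) = 256.6 K.
ΔT = T_surf − T_eq = 288 − 256.6.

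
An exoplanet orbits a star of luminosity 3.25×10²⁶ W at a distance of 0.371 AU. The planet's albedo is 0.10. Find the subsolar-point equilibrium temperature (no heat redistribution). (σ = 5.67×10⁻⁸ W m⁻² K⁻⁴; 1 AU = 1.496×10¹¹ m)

T_ss ≈ 604 K

d = 0.371 AU = 5.55×10¹⁰ m.
Flux: S = L/(4πd²) = 3.25×10²⁶/(4π×(5.55×10¹⁰)²) = 8400 W m⁻².
At the subsolar point the surface absorbs S(1−A) and emits σT⁴ per unit area — no factor of 4, since only the local patch is in balance.
T = [8400 × 0.90 / 5.67×10⁻⁸]^(1/4) = (1.33×10¹¹)^(1/4) = 604 K.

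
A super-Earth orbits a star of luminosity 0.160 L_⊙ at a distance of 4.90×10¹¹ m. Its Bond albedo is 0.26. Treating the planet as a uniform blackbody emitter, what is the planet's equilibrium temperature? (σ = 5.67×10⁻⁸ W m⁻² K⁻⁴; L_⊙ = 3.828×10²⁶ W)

T_eq ≈ 90.2 K

L = 0.160 × 3.828×10²⁶ = 6.12×10²⁵ W.
Flux: S = L/(4πd²) = 6.12×10²⁵/(4π×(4.90×10¹¹)²) = 20.3 W m⁻².
Energy balance: absorbed = emitted ⇒ πR²·S(1−A) = 4πR²·σT_eq⁴, so T_eq⁴ = S(1−A)/(4σ).
T_eq = [20.3 × 0.74 / (4 × 5.67×10⁻⁸)]^(1/4) = (6.62×10⁷)^(1/4) = 90.2 K.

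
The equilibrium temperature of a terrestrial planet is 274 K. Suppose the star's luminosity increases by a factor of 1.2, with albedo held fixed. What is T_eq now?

T_eq ∝ L^(1/4) · d^(−1/2).
T′ = 274 × 1.2^(1/4) = 287 K.

T_eq ≈ 287 K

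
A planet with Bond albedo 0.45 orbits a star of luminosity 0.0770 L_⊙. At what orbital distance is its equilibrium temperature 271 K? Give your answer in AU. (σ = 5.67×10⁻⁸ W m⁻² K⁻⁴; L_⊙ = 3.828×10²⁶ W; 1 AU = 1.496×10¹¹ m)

d ≈ 0.217 AU

L = 0.0770 × 3.828×10²⁶ = 2.95×10²⁵ W.
From T_eq⁴ = L(1−A)/(16πσd²): d = √[L(1−A)/(16πσT_eq⁴)].
d = √[2.95×10²⁵ × 0.55 / (16π × 5.67×10⁻⁸ × (271)⁴)] = 3.25×10¹⁰ m = 0.217 AU.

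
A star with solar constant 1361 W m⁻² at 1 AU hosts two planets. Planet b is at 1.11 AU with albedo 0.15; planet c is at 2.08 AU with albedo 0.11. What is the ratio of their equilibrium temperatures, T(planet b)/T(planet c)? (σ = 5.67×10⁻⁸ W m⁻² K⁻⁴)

T₁/T₂ ≈ 1.353

T_eq = [S₀(1−A)/(4σd²)]^(1/4), so T ∝ (1−A)^(1/4) / √d.
T₁ = [1361×0.85/(4×5.67×10⁻⁸×1.11²)]^(1/4) = 253.66 K.
T₂ = [1361×0.89/(4×5.67×10⁻⁸×2.08²)]^(1/4) = 187.44 K.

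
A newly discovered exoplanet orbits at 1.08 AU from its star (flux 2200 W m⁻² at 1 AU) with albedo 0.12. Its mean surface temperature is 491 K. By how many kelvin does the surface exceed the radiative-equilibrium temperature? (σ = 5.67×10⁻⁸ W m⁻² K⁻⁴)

S = 2200/1.08² = 1886 W m⁻².
T_eq = [S(1−A)/(4σ)]^(1/4) = [1886×0.88/(4×5.67×10⁻⁸)]^(1/4) = 292.5 K.
ΔT = T_surf − T_eq = 491 − 292.5.

ΔT ≈ 198.5 K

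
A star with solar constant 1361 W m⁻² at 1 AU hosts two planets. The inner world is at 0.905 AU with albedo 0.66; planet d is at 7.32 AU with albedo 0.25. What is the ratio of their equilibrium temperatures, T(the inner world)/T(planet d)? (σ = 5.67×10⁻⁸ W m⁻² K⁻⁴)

T₁/T₂ ≈ 2.334

T_eq = [S₀(1−A)/(4σd²)]^(1/4), so T ∝ (1−A)^(1/4) / √d.
T₁ = [1361×0.34/(4×5.67×10⁻⁸×0.905²)]^(1/4) = 223.41 K.
T₂ = [1361×0.75/(4×5.67×10⁻⁸×7.32²)]^(1/4) = 95.73 K.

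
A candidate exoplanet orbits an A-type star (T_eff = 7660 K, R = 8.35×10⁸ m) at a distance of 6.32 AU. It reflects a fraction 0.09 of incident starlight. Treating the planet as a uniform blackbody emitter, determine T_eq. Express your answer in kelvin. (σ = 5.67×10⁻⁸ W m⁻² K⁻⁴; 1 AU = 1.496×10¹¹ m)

d = 6.32 AU = 9.45×10¹¹ m.
L = 4πR_⋆²σT_⋆⁴ = 4π(8.35×10⁸)² × 5.67×10⁻⁸ × (7660)⁴ = 1.71×10²⁷ W.
S = L/(4πd²) = 152 W m⁻².
Energy balance: absorbed = emitted ⇒ πR²·S(1−A) = 4πR²·σT_eq⁴, so T_eq⁴ = S(1−A)/(4σ).
T_eq = [152 × 0.91 / (4 × 5.67×10⁻⁸)]^(1/4) = (6.11×10⁸)^(1/4) = 157 K.

T_eq ≈ 157 K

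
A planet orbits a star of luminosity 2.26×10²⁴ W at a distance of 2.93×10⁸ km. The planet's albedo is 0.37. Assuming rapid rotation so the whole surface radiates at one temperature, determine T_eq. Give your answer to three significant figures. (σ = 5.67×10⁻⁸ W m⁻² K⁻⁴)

T_eq ≈ 49.1 K

d = 2.93×10⁸ km = 2.93×10¹¹ m.
Flux: S = L/(4πd²) = 2.26×10²⁴/(4π×(2.93×10¹¹)²) = 2.09 W m⁻².
Energy balance: absorbed = emitted ⇒ πR²·S(1−A) = 4πR²·σT_eq⁴, so T_eq⁴ = S(1−A)/(4σ).
T_eq = [2.09 × 0.63 / (4 × 5.67×10⁻⁸)]^(1/4) = (5.82×10⁶)^(1/4) = 49.1 K.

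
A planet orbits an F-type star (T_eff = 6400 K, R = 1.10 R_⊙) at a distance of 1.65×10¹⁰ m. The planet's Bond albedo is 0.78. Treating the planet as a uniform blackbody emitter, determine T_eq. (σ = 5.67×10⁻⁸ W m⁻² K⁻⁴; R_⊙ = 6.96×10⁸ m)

T_eq ≈ 668 K

R_⋆ = 1.10 × 6.96×10⁸ = 7.66×10⁸ m.
L = 4πR_⋆²σT_⋆⁴ = 4π(7.66×10⁸)² × 5.67×10⁻⁸ × (6400)⁴ = 7.01×10²⁶ W.
S = L/(4πd²) = 2.05×10⁵ W m⁻².
Energy balance: absorbed = emitted ⇒ πR²·S(1−A) = 4πR²·σT_eq⁴, so T_eq⁴ = S(1−A)/(4σ).
T_eq = [2.05×10⁵ × 0.22 / (4 × 5.67×10⁻⁸)]^(1/4) = (1.99×10¹¹)^(1/4) = 668 K.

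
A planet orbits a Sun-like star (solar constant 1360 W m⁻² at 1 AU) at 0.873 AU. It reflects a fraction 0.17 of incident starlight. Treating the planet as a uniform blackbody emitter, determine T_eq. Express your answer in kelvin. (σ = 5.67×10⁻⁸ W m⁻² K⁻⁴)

Flux at 0.873 AU: S = 1360/0.873² = 1780 W m⁻².
Energy balance: absorbed = emitted ⇒ πR²·S(1−A) = 4πR²·σT_eq⁴, so T_eq⁴ = S(1−A)/(4σ).
T_eq = [1780 × 0.83 / (4 × 5.67×10⁻⁸)]^(1/4) = (6.53×10⁹)^(1/4) = 284 K.

T_eq ≈ 284 K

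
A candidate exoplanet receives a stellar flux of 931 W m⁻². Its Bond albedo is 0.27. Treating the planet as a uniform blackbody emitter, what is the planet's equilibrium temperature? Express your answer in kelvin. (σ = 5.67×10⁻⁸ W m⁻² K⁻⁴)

T_eq ≈ 234 K

Energy balance: absorbed = emitted ⇒ πR²·S(1−A) = 4πR²·σT_eq⁴, so T_eq⁴ = S(1−A)/(4σ).
T_eq = [931 × 0.73 / (4 × 5.67×10⁻⁸)]^(1/4) = (3.00×10⁹)^(1/4) = 234 K.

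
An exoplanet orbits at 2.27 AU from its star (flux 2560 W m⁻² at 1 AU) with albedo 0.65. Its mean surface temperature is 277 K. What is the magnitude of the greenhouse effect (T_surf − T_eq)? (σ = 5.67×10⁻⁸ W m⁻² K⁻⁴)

ΔT ≈ 110.6 K

S = 2560/2.27² = 496.8 W m⁻².
T_eq = [S(1−A)/(4σ)]^(1/4) = [496.8×0.35/(4×5.67×10⁻⁸)]^(1/4) = 166.4 K.
ΔT = T_surf − T_eq = 277 − 166.4.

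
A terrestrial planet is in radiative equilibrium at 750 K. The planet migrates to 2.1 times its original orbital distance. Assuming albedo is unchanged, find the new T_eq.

T_eq ≈ 518 K

T_eq ∝ L^(1/4) · d^(−1/2).
T′ = 750 / 2.1^(1/2) = 518 K.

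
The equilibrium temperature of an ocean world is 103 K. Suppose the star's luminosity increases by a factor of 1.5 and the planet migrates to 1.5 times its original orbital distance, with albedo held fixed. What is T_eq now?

T_eq ∝ L^(1/4) · d^(−1/2).
T′ = 103 × 1.5^(1/4) / 1.5^(1/2) = 93.1 K.

T_eq ≈ 93.1 K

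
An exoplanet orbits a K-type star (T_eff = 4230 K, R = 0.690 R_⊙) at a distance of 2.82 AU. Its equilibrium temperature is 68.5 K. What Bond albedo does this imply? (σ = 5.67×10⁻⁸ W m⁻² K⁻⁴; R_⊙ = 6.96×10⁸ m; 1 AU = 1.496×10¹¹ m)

R_⋆ = 0.690 × 6.96×10⁸ = 4.80×10⁸ m.
d = 2.82 AU = 4.22×10¹¹ m.
L = 4πR_⋆²σT_⋆⁴ = 4π(4.80×10⁸)² × 5.67×10⁻⁸ × (4230)⁴ = 5.26×10²⁵ W.
S = L/(4πd²) = 23.5 W m⁻².
From T_eq⁴ = S(1−A)/(4σ): 1−A = 4σT_eq⁴/S.
1−A = 4 × 5.67×10⁻⁸ × (68.5)⁴ / 23.5 = 0.212.

A ≈ 0.79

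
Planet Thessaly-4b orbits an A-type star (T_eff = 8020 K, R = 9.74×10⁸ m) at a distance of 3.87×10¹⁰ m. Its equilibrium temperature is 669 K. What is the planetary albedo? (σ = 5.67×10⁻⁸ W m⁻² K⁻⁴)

L = 4πR_⋆²σT_⋆⁴ = 4π(9.74×10⁸)² × 5.67×10⁻⁸ × (8020)⁴ = 2.80×10²⁷ W.
S = L/(4πd²) = 1.49×10⁵ W m⁻².
From T_eq⁴ = S(1−A)/(4σ): 1−A = 4σT_eq⁴/S.
1−A = 4 × 5.67×10⁻⁸ × (669)⁴ / 1.49×10⁵ = 0.306.

A ≈ 0.69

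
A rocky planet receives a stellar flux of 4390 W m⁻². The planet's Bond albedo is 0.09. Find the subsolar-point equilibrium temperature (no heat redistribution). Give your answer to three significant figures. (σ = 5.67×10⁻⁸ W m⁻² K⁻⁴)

T_ss ≈ 515 K

At the subsolar point the surface absorbs S(1−A) and emits σT⁴ per unit area — no factor of 4, since only the local patch is in balance.
T = [4390 × 0.91 / 5.67×10⁻⁸]^(1/4) = (7.05×10¹⁰)^(1/4) = 515 K.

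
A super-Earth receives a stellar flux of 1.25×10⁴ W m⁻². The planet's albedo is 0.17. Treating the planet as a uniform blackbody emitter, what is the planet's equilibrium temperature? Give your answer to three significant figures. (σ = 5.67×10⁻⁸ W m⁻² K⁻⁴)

Energy balance: absorbed = emitted ⇒ πR²·S(1−A) = 4πR²·σT_eq⁴, so T_eq⁴ = S(1−A)/(4σ).
T_eq = [1.25×10⁴ × 0.83 / (4 × 5.67×10⁻⁸)]^(1/4) = (4.57×10¹⁰)^(1/4) = 462 K.

T_eq ≈ 462 K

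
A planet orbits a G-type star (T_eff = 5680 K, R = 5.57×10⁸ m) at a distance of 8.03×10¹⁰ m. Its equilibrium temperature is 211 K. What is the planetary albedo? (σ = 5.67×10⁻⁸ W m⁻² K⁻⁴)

A ≈ 0.84

L = 4πR_⋆²σT_⋆⁴ = 4π(5.57×10⁸)² × 5.67×10⁻⁸ × (5680)⁴ = 2.30×10²⁶ W.
S = L/(4πd²) = 2840 W m⁻².
From T_eq⁴ = S(1−A)/(4σ): 1−A = 4σT_eq⁴/S.
1−A = 4 × 5.67×10⁻⁸ × (211)⁴ / 2840 = 0.158.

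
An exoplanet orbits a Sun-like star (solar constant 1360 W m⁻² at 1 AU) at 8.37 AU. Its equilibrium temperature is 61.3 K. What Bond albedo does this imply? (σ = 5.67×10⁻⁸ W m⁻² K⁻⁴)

Flux at 8.37 AU: S = 1360/8.37² = 19.4 W m⁻².
From T_eq⁴ = S(1−A)/(4σ): 1−A = 4σT_eq⁴/S.
1−A = 4 × 5.67×10⁻⁸ × (61.3)⁴ / 19.4 = 0.165.

A ≈ 0.84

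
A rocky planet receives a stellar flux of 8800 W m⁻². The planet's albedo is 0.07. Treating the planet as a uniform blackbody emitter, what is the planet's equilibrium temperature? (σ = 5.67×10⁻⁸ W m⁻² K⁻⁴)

T_eq ≈ 436 K

Energy balance: absorbed = emitted ⇒ πR²·S(1−A) = 4πR²·σT_eq⁴, so T_eq⁴ = S(1−A)/(4σ).
T_eq = [8800 × 0.93 / (4 × 5.67×10⁻⁸)]^(1/4) = (3.61×10¹⁰)^(1/4) = 436 K.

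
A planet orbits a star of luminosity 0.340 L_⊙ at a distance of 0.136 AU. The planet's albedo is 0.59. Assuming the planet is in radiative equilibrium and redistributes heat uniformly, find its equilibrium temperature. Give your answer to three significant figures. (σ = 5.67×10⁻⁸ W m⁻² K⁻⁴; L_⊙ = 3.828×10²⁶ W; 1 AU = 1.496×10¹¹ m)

d = 0.136 AU = 2.03×10¹⁰ m.
L = 0.340 × 3.828×10²⁶ = 1.30×10²⁶ W.
Flux: S = L/(4πd²) = 1.30×10²⁶/(4π×(2.03×10¹⁰)²) = 2.50×10⁴ W m⁻².
Energy balance: absorbed = emitted ⇒ πR²·S(1−A) = 4πR²·σT_eq⁴, so T_eq⁴ = S(1−A)/(4σ).
T_eq = [2.50×10⁴ × 0.41 / (4 × 5.67×10⁻⁸)]^(1/4) = (4.52×10¹⁰)^(1/4) = 461 K.

T_eq ≈ 461 K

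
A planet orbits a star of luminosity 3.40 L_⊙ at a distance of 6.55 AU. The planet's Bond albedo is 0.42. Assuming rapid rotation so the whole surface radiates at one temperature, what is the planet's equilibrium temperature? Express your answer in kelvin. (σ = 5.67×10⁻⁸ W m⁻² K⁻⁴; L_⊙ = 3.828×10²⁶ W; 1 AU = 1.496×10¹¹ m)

d = 6.55 AU = 9.80×10¹¹ m.
L = 3.40 × 3.828×10²⁶ = 1.30×10²⁷ W.
Flux: S = L/(4πd²) = 1.30×10²⁷/(4π×(9.80×10¹¹)²) = 108 W m⁻².
Energy balance: absorbed = emitted ⇒ πR²·S(1−A) = 4πR²·σT_eq⁴, so T_eq⁴ = S(1−A)/(4σ).
T_eq = [108 × 0.58 / (4 × 5.67×10⁻⁸)]^(1/4) = (2.76×10⁸)^(1/4) = 129 K.

T_eq ≈ 129 K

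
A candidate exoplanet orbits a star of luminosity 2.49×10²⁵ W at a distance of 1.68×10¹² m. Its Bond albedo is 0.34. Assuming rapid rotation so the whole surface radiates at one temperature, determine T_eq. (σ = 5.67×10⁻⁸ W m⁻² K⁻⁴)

Flux: S = L/(4πd²) = 2.49×10²⁵/(4π×(1.68×10¹²)²) = 0.702 W m⁻².
Energy balance: absorbed = emitted ⇒ πR²·S(1−A) = 4πR²·σT_eq⁴, so T_eq⁴ = S(1−A)/(4σ).
T_eq = [0.702 × 0.66 / (4 × 5.67×10⁻⁸)]^(1/4) = (2.04×10⁶)^(1/4) = 37.8 K.

T_eq ≈ 37.8 K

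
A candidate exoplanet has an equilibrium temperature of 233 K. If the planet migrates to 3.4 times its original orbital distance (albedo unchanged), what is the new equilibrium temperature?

T_eq ≈ 126 K

T_eq ∝ L^(1/4) · d^(−1/2).
T′ = 233 / 3.4^(1/2) = 126 K.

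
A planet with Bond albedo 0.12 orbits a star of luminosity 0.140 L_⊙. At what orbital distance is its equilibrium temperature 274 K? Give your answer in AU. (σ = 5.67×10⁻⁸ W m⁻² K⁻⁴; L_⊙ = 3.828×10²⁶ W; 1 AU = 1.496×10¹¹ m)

d ≈ 0.362 AU

L = 0.140 × 3.828×10²⁶ = 5.36×10²⁵ W.
From T_eq⁴ = L(1−A)/(16πσd²): d = √[L(1−A)/(16πσT_eq⁴)].
d = √[5.36×10²⁵ × 0.88 / (16π × 5.67×10⁻⁸ × (274)⁴)] = 5.42×10¹⁰ m = 0.362 AU.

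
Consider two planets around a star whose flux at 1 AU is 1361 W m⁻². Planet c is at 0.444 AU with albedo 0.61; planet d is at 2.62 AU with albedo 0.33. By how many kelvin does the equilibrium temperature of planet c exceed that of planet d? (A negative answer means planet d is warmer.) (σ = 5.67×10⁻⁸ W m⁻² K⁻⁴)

ΔT ≈ 174.5 K

T_eq = [S₀(1−A)/(4σd²)]^(1/4), so T ∝ (1−A)^(1/4) / √d.
T₁ = [1361×0.39/(4×5.67×10⁻⁸×0.444²)]^(1/4) = 330.09 K.
T₂ = [1361×0.67/(4×5.67×10⁻⁸×2.62²)]^(1/4) = 155.57 K.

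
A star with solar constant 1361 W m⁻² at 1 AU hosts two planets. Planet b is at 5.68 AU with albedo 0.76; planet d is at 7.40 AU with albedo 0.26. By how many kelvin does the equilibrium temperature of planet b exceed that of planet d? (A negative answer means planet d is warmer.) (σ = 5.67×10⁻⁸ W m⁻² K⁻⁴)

T_eq = [S₀(1−A)/(4σd²)]^(1/4), so T ∝ (1−A)^(1/4) / √d.
T₁ = [1361×0.24/(4×5.67×10⁻⁸×5.68²)]^(1/4) = 81.74 K.
T₂ = [1361×0.74/(4×5.67×10⁻⁸×7.40²)]^(1/4) = 94.90 K.

ΔT ≈ -13.2 K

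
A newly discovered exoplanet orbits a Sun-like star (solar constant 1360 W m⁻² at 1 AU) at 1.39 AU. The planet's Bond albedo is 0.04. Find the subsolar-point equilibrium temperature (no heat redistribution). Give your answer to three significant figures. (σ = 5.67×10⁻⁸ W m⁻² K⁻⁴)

Flux at 1.39 AU: S = 1360/1.39² = 704 W m⁻².
At the subsolar point the surface absorbs S(1−A) and emits σT⁴ per unit area — no factor of 4, since only the local patch is in balance.
T = [704 × 0.96 / 5.67×10⁻⁸]^(1/4) = (1.19×10¹⁰)^(1/4) = 330 K.

T_ss ≈ 330 K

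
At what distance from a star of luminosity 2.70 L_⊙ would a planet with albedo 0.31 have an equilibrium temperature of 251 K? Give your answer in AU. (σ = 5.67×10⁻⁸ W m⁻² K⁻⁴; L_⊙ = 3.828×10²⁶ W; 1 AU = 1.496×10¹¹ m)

d ≈ 1.68 AU

L = 2.70 × 3.828×10²⁶ = 1.03×10²⁷ W.
From T_eq⁴ = L(1−A)/(16πσd²): d = √[L(1−A)/(16πσT_eq⁴)].
d = √[1.03×10²⁷ × 0.69 / (16π × 5.67×10⁻⁸ × (251)⁴)] = 2.51×10¹¹ m = 1.68 AU.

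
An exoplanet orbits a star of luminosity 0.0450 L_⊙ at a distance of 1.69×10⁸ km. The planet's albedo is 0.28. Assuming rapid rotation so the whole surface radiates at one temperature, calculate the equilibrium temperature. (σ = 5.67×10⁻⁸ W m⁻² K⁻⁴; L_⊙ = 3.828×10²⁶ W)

d = 1.69×10⁸ km = 1.69×10¹¹ m.
L = 0.0450 × 3.828×10²⁶ = 1.72×10²⁵ W.
Flux: S = L/(4πd²) = 1.72×10²⁵/(4π×(1.69×10¹¹)²) = 48.0 W m⁻².
Energy balance: absorbed = emitted ⇒ πR²·S(1−A) = 4πR²·σT_eq⁴, so T_eq⁴ = S(1−A)/(4σ).
T_eq = [48.0 × 0.72 / (4 × 5.67×10⁻⁸)]^(1/4) = (1.52×10⁸)^(1/4) = 111 K.

T_eq ≈ 111 K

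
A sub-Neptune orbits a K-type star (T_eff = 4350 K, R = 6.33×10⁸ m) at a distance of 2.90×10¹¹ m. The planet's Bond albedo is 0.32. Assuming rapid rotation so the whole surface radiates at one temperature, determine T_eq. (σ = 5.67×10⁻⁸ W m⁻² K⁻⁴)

T_eq ≈ 130 K

L = 4πR_⋆²σT_⋆⁴ = 4π(6.33×10⁸)² × 5.67×10⁻⁸ × (4350)⁴ = 1.02×10²⁶ W.
S = L/(4πd²) = 96.7 W m⁻².
Energy balance: absorbed = emitted ⇒ πR²·S(1−A) = 4πR²·σT_eq⁴, so T_eq⁴ = S(1−A)/(4σ).
T_eq = [96.7 × 0.68 / (4 × 5.67×10⁻⁸)]^(1/4) = (2.90×10⁸)^(1/4) = 130 K.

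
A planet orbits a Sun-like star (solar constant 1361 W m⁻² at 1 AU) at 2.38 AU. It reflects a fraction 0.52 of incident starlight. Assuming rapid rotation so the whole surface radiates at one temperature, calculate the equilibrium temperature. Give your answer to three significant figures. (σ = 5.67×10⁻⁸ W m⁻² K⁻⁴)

Flux at 2.38 AU: S = 1361/2.38² = 240 W m⁻².
Energy balance: absorbed = emitted ⇒ πR²·S(1−A) = 4πR²·σT_eq⁴, so T_eq⁴ = S(1−A)/(4σ).
T_eq = [240 × 0.48 / (4 × 5.67×10⁻⁸)]^(1/4) = (5.09×10⁸)^(1/4) = 150 K.

T_eq ≈ 150 K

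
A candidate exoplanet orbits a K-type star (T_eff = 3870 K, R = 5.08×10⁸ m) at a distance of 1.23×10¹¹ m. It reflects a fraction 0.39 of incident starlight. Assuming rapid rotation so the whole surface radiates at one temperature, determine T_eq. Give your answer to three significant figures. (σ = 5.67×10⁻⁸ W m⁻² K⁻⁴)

T_eq ≈ 155 K

L = 4πR_⋆²σT_⋆⁴ = 4π(5.08×10⁸)² × 5.67×10⁻⁸ × (3870)⁴ = 4.12×10²⁵ W.
S = L/(4πd²) = 217 W m⁻².
Energy balance: absorbed = emitted ⇒ πR²·S(1−A) = 4πR²·σT_eq⁴, so T_eq⁴ = S(1−A)/(4σ).
T_eq = [217 × 0.61 / (4 × 5.67×10⁻⁸)]^(1/4) = (5.83×10⁸)^(1/4) = 155 K.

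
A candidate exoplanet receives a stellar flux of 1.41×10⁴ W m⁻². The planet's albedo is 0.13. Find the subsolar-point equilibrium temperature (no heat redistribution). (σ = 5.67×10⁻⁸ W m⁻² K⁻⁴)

At the subsolar point the surface absorbs S(1−A) and emits σT⁴ per unit area — no factor of 4, since only the local patch is in balance.
T = [1.41×10⁴ × 0.87 / 5.67×10⁻⁸]^(1/4) = (2.16×10¹¹)^(1/4) = 682 K.

T_ss ≈ 682 K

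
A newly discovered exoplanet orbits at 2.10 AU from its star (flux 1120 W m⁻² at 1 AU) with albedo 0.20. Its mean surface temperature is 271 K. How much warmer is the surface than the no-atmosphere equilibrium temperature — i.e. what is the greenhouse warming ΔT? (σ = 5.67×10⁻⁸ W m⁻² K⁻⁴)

ΔT ≈ 98.0 K

S = 1120/2.10² = 254.0 W m⁻².
T_eq = [S(1−A)/(4σ)]^(1/4) = [254.0×0.80/(4×5.67×10⁻⁸)]^(1/4) = 173.0 K.
ΔT = T_surf − T_eq = 271 − 173.0.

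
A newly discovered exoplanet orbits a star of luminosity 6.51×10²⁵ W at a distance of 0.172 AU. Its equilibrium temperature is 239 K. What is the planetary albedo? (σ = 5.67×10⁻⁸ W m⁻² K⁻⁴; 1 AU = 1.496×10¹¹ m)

d = 0.172 AU = 2.57×10¹⁰ m.
Flux: S = L/(4πd²) = 6.51×10²⁵/(4π×(2.57×10¹⁰)²) = 7820 W m⁻².
From T_eq⁴ = S(1−A)/(4σ): 1−A = 4σT_eq⁴/S.
1−A = 4 × 5.67×10⁻⁸ × (239)⁴ / 7820 = 0.095.

A ≈ 0.91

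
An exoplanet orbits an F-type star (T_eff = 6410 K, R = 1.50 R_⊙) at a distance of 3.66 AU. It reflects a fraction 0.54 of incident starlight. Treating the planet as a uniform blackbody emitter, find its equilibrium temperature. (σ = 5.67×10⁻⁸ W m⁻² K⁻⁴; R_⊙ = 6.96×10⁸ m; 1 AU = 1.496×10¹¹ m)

T_eq ≈ 163 K

R_⋆ = 1.50 × 6.96×10⁸ = 1.04×10⁹ m.
d = 3.66 AU = 5.48×10¹¹ m.
L = 4πR_⋆²σT_⋆⁴ = 4π(1.04×10⁹)² × 5.67×10⁻⁸ × (6410)⁴ = 1.31×10²⁷ W.
S = L/(4πd²) = 348 W m⁻².
Energy balance: absorbed = emitted ⇒ πR²·S(1−A) = 4πR²·σT_eq⁴, so T_eq⁴ = S(1−A)/(4σ).
T_eq = [348 × 0.46 / (4 × 5.67×10⁻⁸)]^(1/4) = (7.06×10⁸)^(1/4) = 163 K.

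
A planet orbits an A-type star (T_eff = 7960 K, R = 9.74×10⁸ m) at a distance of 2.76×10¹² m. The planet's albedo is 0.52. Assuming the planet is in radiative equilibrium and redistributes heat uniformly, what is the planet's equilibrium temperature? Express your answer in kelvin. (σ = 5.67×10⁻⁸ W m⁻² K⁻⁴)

T_eq ≈ 88.0 K

L = 4πR_⋆²σT_⋆⁴ = 4π(9.74×10⁸)² × 5.67×10⁻⁸ × (7960)⁴ = 2.71×10²⁷ W.
S = L/(4πd²) = 28.3 W m⁻².
Energy balance: absorbed = emitted ⇒ πR²·S(1−A) = 4πR²·σT_eq⁴, so T_eq⁴ = S(1−A)/(4σ).
T_eq = [28.3 × 0.48 / (4 × 5.67×10⁻⁸)]^(1/4) = (6.00×10⁷)^(1/4) = 88.0 K.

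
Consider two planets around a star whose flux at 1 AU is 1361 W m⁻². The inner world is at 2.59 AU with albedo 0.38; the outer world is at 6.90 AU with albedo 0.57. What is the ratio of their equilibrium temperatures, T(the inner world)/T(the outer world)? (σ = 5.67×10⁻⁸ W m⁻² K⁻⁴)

T_eq = [S₀(1−A)/(4σd²)]^(1/4), so T ∝ (1−A)^(1/4) / √d.
T₁ = [1361×0.62/(4×5.67×10⁻⁸×2.59²)]^(1/4) = 153.46 K.
T₂ = [1361×0.43/(4×5.67×10⁻⁸×6.90²)]^(1/4) = 85.80 K.

T₁/T₂ ≈ 1.789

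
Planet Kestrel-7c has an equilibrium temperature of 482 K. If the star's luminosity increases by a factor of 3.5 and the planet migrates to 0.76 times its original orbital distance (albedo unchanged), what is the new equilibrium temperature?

T_eq ≈ 756 K

T_eq ∝ L^(1/4) · d^(−1/2).
T′ = 482 × 3.5^(1/4) / 0.76^(1/2) = 756 K.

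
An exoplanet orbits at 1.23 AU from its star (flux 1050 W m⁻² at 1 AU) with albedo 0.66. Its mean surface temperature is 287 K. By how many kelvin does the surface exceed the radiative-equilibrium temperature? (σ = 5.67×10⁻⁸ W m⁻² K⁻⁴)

S = 1050/1.23² = 694.0 W m⁻².
T_eq = [S(1−A)/(4σ)]^(1/4) = [694.0×0.34/(4×5.67×10⁻⁸)]^(1/4) = 179.6 K.
ΔT = T_surf − T_eq = 287 − 179.6.

ΔT ≈ 107.4 K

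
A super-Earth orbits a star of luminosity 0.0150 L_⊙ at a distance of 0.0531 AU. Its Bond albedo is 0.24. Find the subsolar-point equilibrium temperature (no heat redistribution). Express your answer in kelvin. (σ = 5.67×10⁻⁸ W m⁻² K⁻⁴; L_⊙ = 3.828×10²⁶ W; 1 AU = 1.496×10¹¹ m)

T_ss ≈ 558 K

d = 0.0531 AU = 7.94×10⁹ m.
L = 0.0150 × 3.828×10²⁶ = 5.74×10²⁴ W.
Flux: S = L/(4πd²) = 5.74×10²⁴/(4π×(7.94×10⁹)²) = 7240 W m⁻².
At the subsolar point the surface absorbs S(1−A) and emits σT⁴ per unit area — no factor of 4, since only the local patch is in balance.
T = [7240 × 0.76 / 5.67×10⁻⁸]^(1/4) = (9.71×10¹⁰)^(1/4) = 558 K.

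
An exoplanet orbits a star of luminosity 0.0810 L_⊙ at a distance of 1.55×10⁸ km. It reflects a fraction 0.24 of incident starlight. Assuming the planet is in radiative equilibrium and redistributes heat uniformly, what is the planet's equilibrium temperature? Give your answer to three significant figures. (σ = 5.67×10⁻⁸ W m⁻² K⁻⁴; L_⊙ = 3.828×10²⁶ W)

T_eq ≈ 136 K

d = 1.55×10⁸ km = 1.55×10¹¹ m.
L = 0.0810 × 3.828×10²⁶ = 3.10×10²⁵ W.
Flux: S = L/(4πd²) = 3.10×10²⁵/(4π×(1.55×10¹¹)²) = 103 W m⁻².
Energy balance: absorbed = emitted ⇒ πR²·S(1−A) = 4πR²·σT_eq⁴, so T_eq⁴ = S(1−A)/(4σ).
T_eq = [103 × 0.76 / (4 × 5.67×10⁻⁸)]^(1/4) = (3.44×10⁸)^(1/4) = 136 K.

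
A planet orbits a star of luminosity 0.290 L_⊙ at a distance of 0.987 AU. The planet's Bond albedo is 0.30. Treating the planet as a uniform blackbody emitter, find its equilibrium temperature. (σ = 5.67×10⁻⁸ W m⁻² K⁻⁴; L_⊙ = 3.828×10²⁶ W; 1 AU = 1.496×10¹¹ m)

T_eq ≈ 188 K

d = 0.987 AU = 1.48×10¹¹ m.
L = 0.290 × 3.828×10²⁶ = 1.11×10²⁶ W.
Flux: S = L/(4πd²) = 1.11×10²⁶/(4π×(1.48×10¹¹)²) = 405 W m⁻².
Energy balance: absorbed = emitted ⇒ πR²·S(1−A) = 4πR²·σT_eq⁴, so T_eq⁴ = S(1−A)/(4σ).
T_eq = [405 × 0.70 / (4 × 5.67×10⁻⁸)]^(1/4) = (1.25×10⁹)^(1/4) = 188 K.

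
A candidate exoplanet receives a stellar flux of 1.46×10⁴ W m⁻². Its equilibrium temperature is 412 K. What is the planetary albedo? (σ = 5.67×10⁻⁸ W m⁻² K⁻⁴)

A ≈ 0.55

From T_eq⁴ = S(1−A)/(4σ): 1−A = 4σT_eq⁴/S.
1−A = 4 × 5.67×10⁻⁸ × (412)⁴ / 1.46×10⁴ = 0.448.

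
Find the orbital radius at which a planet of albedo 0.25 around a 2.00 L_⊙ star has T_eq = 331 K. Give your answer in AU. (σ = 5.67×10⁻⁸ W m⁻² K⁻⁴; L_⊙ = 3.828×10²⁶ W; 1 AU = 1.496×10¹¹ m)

L = 2.00 × 3.828×10²⁶ = 7.66×10²⁶ W.
From T_eq⁴ = L(1−A)/(16πσd²): d = √[L(1−A)/(16πσT_eq⁴)].
d = √[7.66×10²⁶ × 0.75 / (16π × 5.67×10⁻⁸ × (331)⁴)] = 1.30×10¹¹ m = 0.866 AU.

d ≈ 0.866 AU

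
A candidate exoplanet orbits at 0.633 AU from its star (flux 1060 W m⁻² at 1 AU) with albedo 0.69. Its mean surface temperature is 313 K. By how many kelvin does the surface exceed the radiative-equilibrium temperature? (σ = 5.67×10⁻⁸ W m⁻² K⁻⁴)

S = 1060/0.633² = 2645 W m⁻².
T_eq = [S(1−A)/(4σ)]^(1/4) = [2645×0.31/(4×5.67×10⁻⁸)]^(1/4) = 245.2 K.
ΔT = T_surf − T_eq = 313 − 245.2.

ΔT ≈ 67.8 K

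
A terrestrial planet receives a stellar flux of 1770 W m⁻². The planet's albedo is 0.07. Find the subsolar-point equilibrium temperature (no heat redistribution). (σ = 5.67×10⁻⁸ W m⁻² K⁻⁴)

At the subsolar point the surface absorbs S(1−A) and emits σT⁴ per unit area — no factor of 4, since only the local patch is in balance.
T = [1770 × 0.93 / 5.67×10⁻⁸]^(1/4) = (2.90×10¹⁰)^(1/4) = 413 K.

T_ss ≈ 413 K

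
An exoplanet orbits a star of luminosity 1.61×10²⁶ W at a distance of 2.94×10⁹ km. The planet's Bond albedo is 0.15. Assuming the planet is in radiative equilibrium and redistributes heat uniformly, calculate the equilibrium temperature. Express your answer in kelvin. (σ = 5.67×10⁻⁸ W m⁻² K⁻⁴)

T_eq ≈ 48.5 K

d = 2.94×10⁹ km = 2.94×10¹² m.
Flux: S = L/(4πd²) = 1.61×10²⁶/(4π×(2.94×10¹²)²) = 1.48 W m⁻².
Energy balance: absorbed = emitted ⇒ πR²·S(1−A) = 4πR²·σT_eq⁴, so T_eq⁴ = S(1−A)/(4σ).
T_eq = [1.48 × 0.85 / (4 × 5.67×10⁻⁸)]^(1/4) = (5.56×10⁶)^(1/4) = 48.5 K.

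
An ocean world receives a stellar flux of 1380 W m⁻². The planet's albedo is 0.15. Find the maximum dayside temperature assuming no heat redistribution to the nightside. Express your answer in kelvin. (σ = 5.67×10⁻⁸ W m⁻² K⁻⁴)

With no redistribution each surface element balances locally: S(1−A) = σT⁴.
T = [1380 × 0.85 / 5.67×10⁻⁸]^(1/4) = (2.07×10¹⁰)^(1/4) = 379 K.

T_ss ≈ 379 K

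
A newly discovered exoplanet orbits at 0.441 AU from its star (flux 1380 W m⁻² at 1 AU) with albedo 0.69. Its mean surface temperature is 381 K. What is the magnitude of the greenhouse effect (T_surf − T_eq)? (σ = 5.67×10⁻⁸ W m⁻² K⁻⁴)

S = 1380/0.441² = 7096 W m⁻².
T_eq = [S(1−A)/(4σ)]^(1/4) = [7096×0.31/(4×5.67×10⁻⁸)]^(1/4) = 313.8 K.
ΔT = T_surf − T_eq = 381 − 313.8.

ΔT ≈ 67.2 K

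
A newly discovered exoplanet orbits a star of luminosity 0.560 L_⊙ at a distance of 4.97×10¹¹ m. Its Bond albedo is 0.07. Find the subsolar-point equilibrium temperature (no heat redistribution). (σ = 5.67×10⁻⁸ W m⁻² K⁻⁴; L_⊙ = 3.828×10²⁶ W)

T_ss ≈ 183 K

L = 0.560 × 3.828×10²⁶ = 2.14×10²⁶ W.
Flux: S = L/(4πd²) = 2.14×10²⁶/(4π×(4.97×10¹¹)²) = 69.1 W m⁻².
At the subsolar point the surface absorbs S(1−A) and emits σT⁴ per unit area — no factor of 4, since only the local patch is in balance.
T = [69.1 × 0.93 / 5.67×10⁻⁸]^(1/4) = (1.13×10⁹)^(1/4) = 183 K.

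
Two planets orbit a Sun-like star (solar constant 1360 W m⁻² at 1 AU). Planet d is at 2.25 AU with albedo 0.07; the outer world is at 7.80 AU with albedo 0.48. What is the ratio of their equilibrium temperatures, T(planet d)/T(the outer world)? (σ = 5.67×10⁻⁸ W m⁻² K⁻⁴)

T_eq = [S₀(1−A)/(4σd²)]^(1/4), so T ∝ (1−A)^(1/4) / √d.
T₁ = [1360×0.93/(4×5.67×10⁻⁸×2.25²)]^(1/4) = 182.18 K.
T₂ = [1360×0.52/(4×5.67×10⁻⁸×7.80²)]^(1/4) = 84.61 K.

T₁/T₂ ≈ 2.153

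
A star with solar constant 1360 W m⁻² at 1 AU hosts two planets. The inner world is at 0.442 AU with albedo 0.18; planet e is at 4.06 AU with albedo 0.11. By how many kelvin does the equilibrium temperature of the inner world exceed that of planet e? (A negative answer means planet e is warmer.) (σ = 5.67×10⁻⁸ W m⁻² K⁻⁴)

ΔT ≈ 264.2 K

T_eq = [S₀(1−A)/(4σd²)]^(1/4), so T ∝ (1−A)^(1/4) / √d.
T₁ = [1360×0.82/(4×5.67×10⁻⁸×0.442²)]^(1/4) = 398.31 K.
T₂ = [1360×0.89/(4×5.67×10⁻⁸×4.06²)]^(1/4) = 134.14 K.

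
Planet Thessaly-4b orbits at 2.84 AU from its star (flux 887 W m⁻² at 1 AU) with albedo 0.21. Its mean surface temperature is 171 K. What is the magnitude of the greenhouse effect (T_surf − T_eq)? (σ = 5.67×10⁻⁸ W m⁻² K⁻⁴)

S = 887/2.84² = 110.0 W m⁻².
T_eq = [S(1−A)/(4σ)]^(1/4) = [110.0×0.79/(4×5.67×10⁻⁸)]^(1/4) = 139.9 K.
ΔT = T_surf − T_eq = 171 − 139.9.

ΔT ≈ 31.1 K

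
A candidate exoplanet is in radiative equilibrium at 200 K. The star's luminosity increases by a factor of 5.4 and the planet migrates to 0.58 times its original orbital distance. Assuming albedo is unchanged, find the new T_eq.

T_eq ∝ L^(1/4) · d^(−1/2).
T′ = 200 × 5.4^(1/4) / 0.58^(1/2) = 400 K.

T_eq ≈ 400 K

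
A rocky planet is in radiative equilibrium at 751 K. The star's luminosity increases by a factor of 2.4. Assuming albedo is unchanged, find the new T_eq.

T_eq ∝ L^(1/4) · d^(−1/2).
T′ = 751 × 2.4^(1/4) = 935 K.

T_eq ≈ 935 K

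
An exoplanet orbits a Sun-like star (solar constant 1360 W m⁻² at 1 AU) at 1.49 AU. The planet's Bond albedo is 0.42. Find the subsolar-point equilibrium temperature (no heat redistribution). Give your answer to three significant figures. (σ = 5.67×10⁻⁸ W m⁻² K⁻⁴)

Flux at 1.49 AU: S = 1360/1.49² = 613 W m⁻².
At the subsolar point the surface absorbs S(1−A) and emits σT⁴ per unit area — no factor of 4, since only the local patch is in balance.
T = [613 × 0.58 / 5.67×10⁻⁸]^(1/4) = (6.27×10⁹)^(1/4) = 281 K.

T_ss ≈ 281 K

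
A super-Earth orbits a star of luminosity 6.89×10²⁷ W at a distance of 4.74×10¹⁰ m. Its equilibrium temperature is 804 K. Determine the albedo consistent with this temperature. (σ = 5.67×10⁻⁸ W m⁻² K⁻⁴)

A ≈ 0.61

Flux: S = L/(4πd²) = 6.89×10²⁷/(4π×(4.74×10¹⁰)²) = 2.44×10⁵ W m⁻².
From T_eq⁴ = S(1−A)/(4σ): 1−A = 4σT_eq⁴/S.
1−A = 4 × 5.67×10⁻⁸ × (804)⁴ / 2.44×10⁵ = 0.388.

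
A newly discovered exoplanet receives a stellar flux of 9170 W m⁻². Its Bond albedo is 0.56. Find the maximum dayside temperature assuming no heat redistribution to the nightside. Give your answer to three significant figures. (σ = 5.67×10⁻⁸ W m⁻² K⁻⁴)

With no redistribution each surface element balances locally: S(1−A) = σT⁴.
T = [9170 × 0.44 / 5.67×10⁻⁸]^(1/4) = (7.12×10¹⁰)^(1/4) = 516 K.

T_ss ≈ 516 K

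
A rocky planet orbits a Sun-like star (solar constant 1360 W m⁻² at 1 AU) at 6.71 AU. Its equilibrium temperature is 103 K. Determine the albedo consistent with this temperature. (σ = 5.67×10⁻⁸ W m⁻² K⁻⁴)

A ≈ 0.15

Flux at 6.71 AU: S = 1360/6.71² = 30.2 W m⁻².
From T_eq⁴ = S(1−A)/(4σ): 1−A = 4σT_eq⁴/S.
1−A = 4 × 5.67×10⁻⁸ × (103)⁴ / 30.2 = 0.845.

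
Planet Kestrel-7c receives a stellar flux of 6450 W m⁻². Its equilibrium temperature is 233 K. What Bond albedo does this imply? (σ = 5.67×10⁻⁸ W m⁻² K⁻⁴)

From T_eq⁴ = S(1−A)/(4σ): 1−A = 4σT_eq⁴/S.
1−A = 4 × 5.67×10⁻⁸ × (233)⁴ / 6450 = 0.104.

A ≈ 0.90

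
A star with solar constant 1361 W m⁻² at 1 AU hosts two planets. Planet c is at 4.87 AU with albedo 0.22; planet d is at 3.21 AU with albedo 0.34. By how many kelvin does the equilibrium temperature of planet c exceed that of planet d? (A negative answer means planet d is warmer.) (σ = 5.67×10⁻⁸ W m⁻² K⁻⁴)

T_eq = [S₀(1−A)/(4σd²)]^(1/4), so T ∝ (1−A)^(1/4) / √d.
T₁ = [1361×0.78/(4×5.67×10⁻⁸×4.87²)]^(1/4) = 118.53 K.
T₂ = [1361×0.66/(4×5.67×10⁻⁸×3.21²)]^(1/4) = 140.02 K.

ΔT ≈ -21.5 K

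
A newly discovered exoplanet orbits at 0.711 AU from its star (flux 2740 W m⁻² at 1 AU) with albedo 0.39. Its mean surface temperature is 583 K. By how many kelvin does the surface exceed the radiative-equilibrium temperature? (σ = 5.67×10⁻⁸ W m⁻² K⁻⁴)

ΔT ≈ 235.5 K

S = 2740/0.711² = 5420 W m⁻².
T_eq = [S(1−A)/(4σ)]^(1/4) = [5420×0.61/(4×5.67×10⁻⁸)]^(1/4) = 347.5 K.
ΔT = T_surf − T_eq = 583 − 347.5.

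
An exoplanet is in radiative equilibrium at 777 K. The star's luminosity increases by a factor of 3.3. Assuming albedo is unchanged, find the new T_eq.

T_eq ≈ 1050 K

T_eq ∝ L^(1/4) · d^(−1/2).
T′ = 777 × 3.3^(1/4) = 1050 K.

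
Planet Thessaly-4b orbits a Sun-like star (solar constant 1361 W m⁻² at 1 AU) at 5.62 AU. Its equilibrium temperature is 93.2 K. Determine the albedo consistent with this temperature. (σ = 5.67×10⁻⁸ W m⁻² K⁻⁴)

Flux at 5.62 AU: S = 1361/5.62² = 43.1 W m⁻².
From T_eq⁴ = S(1−A)/(4σ): 1−A = 4σT_eq⁴/S.
1−A = 4 × 5.67×10⁻⁸ × (93.2)⁴ / 43.1 = 0.397.

A ≈ 0.60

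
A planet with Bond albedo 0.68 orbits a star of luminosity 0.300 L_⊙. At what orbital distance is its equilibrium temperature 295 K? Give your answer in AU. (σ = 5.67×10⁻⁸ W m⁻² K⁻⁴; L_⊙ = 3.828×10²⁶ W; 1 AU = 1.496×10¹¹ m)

L = 0.300 × 3.828×10²⁶ = 1.15×10²⁶ W.
From T_eq⁴ = L(1−A)/(16πσd²): d = √[L(1−A)/(16πσT_eq⁴)].
d = √[1.15×10²⁶ × 0.32 / (16π × 5.67×10⁻⁸ × (295)⁴)] = 4.13×10¹⁰ m = 0.276 AU.

d ≈ 0.276 AU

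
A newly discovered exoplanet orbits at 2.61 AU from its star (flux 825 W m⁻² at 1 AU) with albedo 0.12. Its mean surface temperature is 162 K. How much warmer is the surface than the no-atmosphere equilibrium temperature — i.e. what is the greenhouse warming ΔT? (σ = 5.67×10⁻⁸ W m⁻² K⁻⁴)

S = 825/2.61² = 121.1 W m⁻².
T_eq = [S(1−A)/(4σ)]^(1/4) = [121.1×0.88/(4×5.67×10⁻⁸)]^(1/4) = 147.2 K.
ΔT = T_surf − T_eq = 162 − 147.2.

ΔT ≈ 14.8 K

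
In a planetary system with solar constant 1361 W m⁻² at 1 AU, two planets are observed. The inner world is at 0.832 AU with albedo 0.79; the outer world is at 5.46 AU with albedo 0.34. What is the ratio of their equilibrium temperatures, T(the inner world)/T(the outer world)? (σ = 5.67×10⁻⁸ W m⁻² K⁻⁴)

T₁/T₂ ≈ 1.924

T_eq = [S₀(1−A)/(4σd²)]^(1/4), so T ∝ (1−A)^(1/4) / √d.
T₁ = [1361×0.21/(4×5.67×10⁻⁸×0.832²)]^(1/4) = 206.56 K.
T₂ = [1361×0.66/(4×5.67×10⁻⁸×5.46²)]^(1/4) = 107.36 K.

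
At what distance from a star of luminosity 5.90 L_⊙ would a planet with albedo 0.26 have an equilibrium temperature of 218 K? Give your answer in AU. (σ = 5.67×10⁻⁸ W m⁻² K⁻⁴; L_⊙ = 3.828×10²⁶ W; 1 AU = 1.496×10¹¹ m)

L = 5.90 × 3.828×10²⁶ = 2.26×10²⁷ W.
From T_eq⁴ = L(1−A)/(16πσd²): d = √[L(1−A)/(16πσT_eq⁴)].
d = √[2.26×10²⁷ × 0.74 / (16π × 5.67×10⁻⁸ × (218)⁴)] = 5.10×10¹¹ m = 3.41 AU.

d ≈ 3.41 AU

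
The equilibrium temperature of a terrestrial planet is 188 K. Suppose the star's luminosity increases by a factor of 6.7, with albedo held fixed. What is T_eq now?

T_eq ∝ L^(1/4) · d^(−1/2).
T′ = 188 × 6.7^(1/4) = 302 K.

T_eq ≈ 302 K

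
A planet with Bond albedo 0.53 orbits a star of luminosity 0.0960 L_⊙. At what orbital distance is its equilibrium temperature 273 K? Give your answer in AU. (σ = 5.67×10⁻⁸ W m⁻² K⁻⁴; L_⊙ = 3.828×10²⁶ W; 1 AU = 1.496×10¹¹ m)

d ≈ 0.221 AU

L = 0.0960 × 3.828×10²⁶ = 3.67×10²⁵ W.
From T_eq⁴ = L(1−A)/(16πσd²): d = √[L(1−A)/(16πσT_eq⁴)].
d = √[3.67×10²⁵ × 0.47 / (16π × 5.67×10⁻⁸ × (273)⁴)] = 3.30×10¹⁰ m = 0.221 AU.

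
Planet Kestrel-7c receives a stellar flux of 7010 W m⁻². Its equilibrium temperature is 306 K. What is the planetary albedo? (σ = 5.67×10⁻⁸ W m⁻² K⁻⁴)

From T_eq⁴ = S(1−A)/(4σ): 1−A = 4σT_eq⁴/S.
1−A = 4 × 5.67×10⁻⁸ × (306)⁴ / 7010 = 0.284.

A ≈ 0.72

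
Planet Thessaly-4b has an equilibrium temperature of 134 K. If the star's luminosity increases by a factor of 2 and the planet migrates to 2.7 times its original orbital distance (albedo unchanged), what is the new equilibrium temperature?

T_eq ≈ 97.0 K

T_eq ∝ L^(1/4) · d^(−1/2).
T′ = 134 × 2^(1/4) / 2.7^(1/2) = 97.0 K.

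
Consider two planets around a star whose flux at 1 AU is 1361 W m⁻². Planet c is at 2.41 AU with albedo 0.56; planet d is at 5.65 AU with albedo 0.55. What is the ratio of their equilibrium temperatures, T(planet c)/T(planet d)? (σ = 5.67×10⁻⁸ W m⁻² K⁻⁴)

T₁/T₂ ≈ 1.523

T_eq = [S₀(1−A)/(4σd²)]^(1/4), so T ∝ (1−A)^(1/4) / √d.
T₁ = [1361×0.44/(4×5.67×10⁻⁸×2.41²)]^(1/4) = 146.02 K.
T₂ = [1361×0.45/(4×5.67×10⁻⁸×5.65²)]^(1/4) = 95.90 K.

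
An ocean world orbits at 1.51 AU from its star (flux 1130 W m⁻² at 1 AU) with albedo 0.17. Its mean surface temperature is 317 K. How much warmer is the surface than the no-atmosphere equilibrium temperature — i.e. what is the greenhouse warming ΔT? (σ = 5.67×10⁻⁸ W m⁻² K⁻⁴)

ΔT ≈ 110.6 K

S = 1130/1.51² = 495.6 W m⁻².
T_eq = [S(1−A)/(4σ)]^(1/4) = [495.6×0.83/(4×5.67×10⁻⁸)]^(1/4) = 206.4 K.
ΔT = T_surf − T_eq = 317 − 206.4.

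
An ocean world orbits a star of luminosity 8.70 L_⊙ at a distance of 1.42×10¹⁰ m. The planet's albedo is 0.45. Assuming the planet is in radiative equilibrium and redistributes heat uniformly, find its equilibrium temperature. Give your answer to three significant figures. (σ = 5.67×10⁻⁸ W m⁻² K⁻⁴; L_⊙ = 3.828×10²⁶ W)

T_eq ≈ 1340 K

L = 8.70 × 3.828×10²⁶ = 3.33×10²⁷ W.
Flux: S = L/(4πd²) = 3.33×10²⁷/(4π×(1.42×10¹⁰)²) = 1.31×10⁶ W m⁻².
Energy balance: absorbed = emitted ⇒ πR²·S(1−A) = 4πR²·σT_eq⁴, so T_eq⁴ = S(1−A)/(4σ).
T_eq = [1.31×10⁶ × 0.55 / (4 × 5.67×10⁻⁸)]^(1/4) = (3.19×10¹²)^(1/4) = 1340 K.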